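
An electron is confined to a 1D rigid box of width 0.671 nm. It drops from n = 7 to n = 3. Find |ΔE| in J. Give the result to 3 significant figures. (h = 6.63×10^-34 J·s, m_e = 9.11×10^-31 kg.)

|ΔE| = 5.36×10^-18 J

E_1 = h²/(8m_eL²) = 1.340×10^-19 J.
|ΔE| = |7² − 3²|·E_1 = 40·1.340×10^-19 J = 5.36×10^-18 J.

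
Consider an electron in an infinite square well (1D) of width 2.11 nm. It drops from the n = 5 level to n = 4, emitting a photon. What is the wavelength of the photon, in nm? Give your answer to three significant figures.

E_1 = h²/(8m_eL²) = 1.353×10^-20 J, so ΔE = (5² − 4²)E_1 = 1.218×10^-19 J.
λ = hc/ΔE = (6.626×10^-34·2.998×10^8)/1.218×10^-19 = 1.63×10^-6 m = 1.63×10^3 nm.

λ = 1.63×10^3 nm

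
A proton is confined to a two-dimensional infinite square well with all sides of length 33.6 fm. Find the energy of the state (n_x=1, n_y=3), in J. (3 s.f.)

For a 2D rectangular well E = (h²/8m_p)·Σ n_i²/L_i² = (6.626×10^-34)²/(8·1.673×10^-27) · [1²/(33.6 fm)² + 3²/(33.6 fm)²].
Evaluating gives E = 2.91×10^-13 J.

E = 2.91×10^-13 J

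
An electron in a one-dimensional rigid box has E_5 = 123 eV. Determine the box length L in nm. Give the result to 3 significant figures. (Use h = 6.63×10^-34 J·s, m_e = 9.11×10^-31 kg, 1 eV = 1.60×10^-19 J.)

From E_n = n²h²/(8m_eL²), L = n·h/√(8m_eE_n).
E_5 = 123 eV = 1.968×10^-17 J, so L = 5·6.63×10^-34/√(8·9.11×10^-31·1.968×10^-17) = 2.77×10^-10 m = 0.277 nm.

L = 0.277 nm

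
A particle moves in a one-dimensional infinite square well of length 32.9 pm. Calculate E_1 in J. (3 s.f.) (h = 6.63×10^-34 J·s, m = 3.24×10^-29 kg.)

For an infinite well E_n = n²h²/(8mL²), so E_1 = h²/(8mL²) = (6.63×10^-34)²/(8·3.24×10^-29·(3.29×10^-11 m)²) = 1.567×10^-18 J.

E_1 = 1.57×10^-18 J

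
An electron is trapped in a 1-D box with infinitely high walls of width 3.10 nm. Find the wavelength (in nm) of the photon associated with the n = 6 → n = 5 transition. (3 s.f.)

E_1 = h²/(8m_eL²) = 6.269×10^-21 J, so ΔE = (6² − 5²)E_1 = 6.896×10^-20 J.
λ = hc/ΔE = (6.626×10^-34·2.998×10^8)/6.896×10^-20 = 2.88×10^-6 m = 2.88×10^3 nm.

λ = 2.88×10^3 nm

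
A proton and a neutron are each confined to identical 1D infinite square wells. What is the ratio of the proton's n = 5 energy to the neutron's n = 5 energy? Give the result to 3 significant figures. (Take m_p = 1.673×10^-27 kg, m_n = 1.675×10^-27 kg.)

1.00

E_n ∝ 1/m at fixed n and L, so the ratio is m_n/m_p = 1.675×10^-27/1.673×10^-27 = 1.00.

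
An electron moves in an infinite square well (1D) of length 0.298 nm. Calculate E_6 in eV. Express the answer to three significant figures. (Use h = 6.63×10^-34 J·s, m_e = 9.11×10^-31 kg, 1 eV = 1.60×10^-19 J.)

For an infinite well E_n = n²h²/(8m_eL²), so E_1 = h²/(8m_eL²) = (6.63×10^-34)²/(8·9.11×10^-31·(2.98×10^-10 m)²) = 6.792×10^-19 J.
Then E_6 = 6²·E_1 = 36·6.792×10^-19 J = 2.445×10^-17 J.
Converting, E_6 = 2.445×10^-17 J / (1.60×10^-19 J/eV) = 153 eV.

E_6 = 153 eV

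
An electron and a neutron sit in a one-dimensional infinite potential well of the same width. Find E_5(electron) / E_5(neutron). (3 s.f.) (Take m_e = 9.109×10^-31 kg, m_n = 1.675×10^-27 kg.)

E_n ∝ 1/m at fixed n and L, so the ratio is m_n/m_e = 1.675×10^-27/9.109×10^-31 = 1.84×10^3.

1.84×10^3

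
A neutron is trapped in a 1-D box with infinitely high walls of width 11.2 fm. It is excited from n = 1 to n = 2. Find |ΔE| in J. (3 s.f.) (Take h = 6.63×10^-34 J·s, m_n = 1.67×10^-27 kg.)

|ΔE| = 7.87×10^-13 J

E_1 = h²/(8m_nL²) = 2.623×10^-13 J.
|ΔE| = |1² − 2²|·E_1 = 3·2.623×10^-13 J = 7.87×10^-13 J.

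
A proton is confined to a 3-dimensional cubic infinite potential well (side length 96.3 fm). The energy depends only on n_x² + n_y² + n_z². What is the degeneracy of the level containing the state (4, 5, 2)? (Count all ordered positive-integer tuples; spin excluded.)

The level has n_x² + n_y² + n_z² = 45. The ordered positive-integer solutions are (2, 4, 5), (2, 5, 4), (4, 2, 5), (4, 5, 2), (5, 2, 4), (5, 4, 2).
That gives 6 states.

degeneracy = 6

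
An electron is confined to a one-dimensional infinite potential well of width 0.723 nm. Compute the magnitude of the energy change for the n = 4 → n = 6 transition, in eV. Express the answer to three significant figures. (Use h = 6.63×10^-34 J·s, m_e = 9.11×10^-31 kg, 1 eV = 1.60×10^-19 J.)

E_1 = h²/(8m_eL²) = 1.154×10^-19 J.
|ΔE| = |4² − 6²|·E_1 = 20·1.154×10^-19 J = 2.308×10^-18 J = 14.4 eV.

|ΔE| = 14.4 eV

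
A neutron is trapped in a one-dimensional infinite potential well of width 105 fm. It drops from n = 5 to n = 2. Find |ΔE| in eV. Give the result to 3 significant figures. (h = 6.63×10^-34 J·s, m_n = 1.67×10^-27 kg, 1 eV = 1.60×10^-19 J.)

E_1 = h²/(8m_nL²) = 2.984×10^-15 J.
|ΔE| = |5² − 2²|·E_1 = 21·2.984×10^-15 J = 6.266×10^-14 J = 3.92×10^5 eV.

|ΔE| = 3.92×10^5 eV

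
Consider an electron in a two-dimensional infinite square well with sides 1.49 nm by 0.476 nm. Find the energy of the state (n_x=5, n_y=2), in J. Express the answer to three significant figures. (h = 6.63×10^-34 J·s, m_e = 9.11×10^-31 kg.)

E = 1.74×10^-18 J

For a 2D rectangular well E = (h²/8m_e)·Σ n_i²/L_i² = (6.63×10^-34)²/(8·9.11×10^-31) · [5²/(1.49 nm)² + 2²/(0.476 nm)²].
Evaluating gives E = 1.74×10^-18 J.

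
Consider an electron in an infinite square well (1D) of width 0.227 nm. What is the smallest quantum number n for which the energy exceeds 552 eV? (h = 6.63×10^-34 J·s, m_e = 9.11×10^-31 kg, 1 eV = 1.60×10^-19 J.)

E_1 = h²/(8m_eL²) = 1.170×10^-18 J = 7.312 eV.
Need n² > 552/7.312 = 75.49, i.e. n > 8.688.
The smallest integer satisfying this is n = 9.

n = 9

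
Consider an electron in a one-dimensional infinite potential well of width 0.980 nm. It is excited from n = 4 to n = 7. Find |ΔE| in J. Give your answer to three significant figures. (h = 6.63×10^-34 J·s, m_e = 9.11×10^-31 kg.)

|ΔE| = 2.07×10^-18 J

E_1 = h²/(8m_eL²) = 6.280×10^-20 J.
|ΔE| = |4² − 7²|·E_1 = 33·6.280×10^-20 J = 2.07×10^-18 J.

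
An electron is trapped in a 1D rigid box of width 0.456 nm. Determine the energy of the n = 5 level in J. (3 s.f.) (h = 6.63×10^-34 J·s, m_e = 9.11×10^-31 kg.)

For an infinite well E_n = n²h²/(8m_eL²), so E_1 = h²/(8m_eL²) = (6.63×10^-34)²/(8·9.11×10^-31·(4.56×10^-10 m)²) = 2.901×10^-19 J.
Then E_5 = 5²·E_1 = 25·2.901×10^-19 J = 7.25×10^-18 J.

E_5 = 7.25×10^-18 J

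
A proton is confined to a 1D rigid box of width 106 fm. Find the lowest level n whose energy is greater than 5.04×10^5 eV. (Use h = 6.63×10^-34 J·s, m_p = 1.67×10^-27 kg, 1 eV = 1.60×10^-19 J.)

E_1 = h²/(8m_pL²) = 2.928×10^-15 J = 1.830×10^4 eV.
Need n² > 5.04×10^5/1.830×10^4 = 27.54, i.e. n > 5.248.
The smallest integer satisfying this is n = 6.

n = 6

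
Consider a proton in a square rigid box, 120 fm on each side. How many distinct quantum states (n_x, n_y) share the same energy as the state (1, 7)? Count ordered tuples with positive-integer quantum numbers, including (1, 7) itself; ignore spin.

The level has n_x² + n_y² = 50. The ordered positive-integer solutions are (1, 7), (5, 5), (7, 1).
That gives 3 states.

degeneracy = 3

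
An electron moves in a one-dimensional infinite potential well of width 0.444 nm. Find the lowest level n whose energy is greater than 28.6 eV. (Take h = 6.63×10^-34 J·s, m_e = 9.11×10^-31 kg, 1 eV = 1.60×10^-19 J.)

E_1 = h²/(8m_eL²) = 3.060×10^-19 J = 1.913 eV.
Need n² > 28.6/1.913 = 14.95, i.e. n > 3.867.
The smallest integer satisfying this is n = 4.

n = 4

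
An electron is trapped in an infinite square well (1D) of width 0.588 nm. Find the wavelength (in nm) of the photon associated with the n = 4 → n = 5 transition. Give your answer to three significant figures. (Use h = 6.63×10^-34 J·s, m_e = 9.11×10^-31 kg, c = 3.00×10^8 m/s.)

E_1 = h²/(8m_eL²) = 1.744×10^-19 J, so ΔE = (5² − 4²)E_1 = 1.570×10^-18 J.
λ = hc/ΔE = (6.63×10^-34·3.00×10^8)/1.570×10^-18 = 1.27×10^-7 m = 127 nm.

λ = 127 nm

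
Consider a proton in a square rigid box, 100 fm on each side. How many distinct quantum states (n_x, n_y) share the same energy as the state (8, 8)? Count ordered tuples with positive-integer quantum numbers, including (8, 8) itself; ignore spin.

The level has n_x² + n_y² = 128. The ordered positive-integer solutions are (8, 8).
That gives 1 state.

degeneracy = 1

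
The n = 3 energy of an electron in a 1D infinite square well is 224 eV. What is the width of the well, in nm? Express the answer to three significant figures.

From E_n = n²h²/(8m_eL²), L = n·h/√(8m_eE_n).
E_3 = 224 eV = 3.588×10^-17 J, so L = 3·6.626×10^-34/√(8·9.109×10^-31·3.588×10^-17) = 1.23×10^-10 m = 0.123 nm.

L = 0.123 nm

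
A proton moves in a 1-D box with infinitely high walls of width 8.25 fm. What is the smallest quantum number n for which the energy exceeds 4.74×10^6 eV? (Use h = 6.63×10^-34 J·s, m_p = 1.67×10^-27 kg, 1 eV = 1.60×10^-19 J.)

E_1 = h²/(8m_pL²) = 4.834×10^-13 J = 3.021×10^6 eV.
Need n² > 4.74×10^6/3.021×10^6 = 1.569, i.e. n > 1.253.
The smallest integer satisfying this is n = 2.

n = 2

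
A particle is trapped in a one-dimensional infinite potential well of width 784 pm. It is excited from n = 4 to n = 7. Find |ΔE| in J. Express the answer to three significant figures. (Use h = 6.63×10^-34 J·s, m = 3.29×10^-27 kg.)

|ΔE| = 8.97×10^-22 J

E_1 = h²/(8mL²) = 2.717×10^-23 J.
|ΔE| = |4² − 7²|·E_1 = 33·2.717×10^-23 J = 8.97×10^-22 J.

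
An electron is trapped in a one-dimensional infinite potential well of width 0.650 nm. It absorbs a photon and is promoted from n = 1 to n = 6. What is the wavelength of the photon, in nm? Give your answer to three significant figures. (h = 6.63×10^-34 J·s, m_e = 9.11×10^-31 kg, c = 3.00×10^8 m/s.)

λ = 39.8 nm

E_1 = h²/(8m_eL²) = 1.428×10^-19 J, so ΔE = (6² − 1²)E_1 = 4.998×10^-18 J.
λ = hc/ΔE = (6.63×10^-34·3.00×10^8)/4.998×10^-18 = 3.98×10^-8 m = 39.8 nm.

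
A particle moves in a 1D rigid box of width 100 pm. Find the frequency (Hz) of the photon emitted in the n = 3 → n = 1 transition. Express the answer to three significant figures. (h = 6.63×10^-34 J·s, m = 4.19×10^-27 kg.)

f = 1.58×10^13 Hz

E_1 = h²/(8mL²) = 1.311×10^-21 J and ΔE = (3² − 1²)E_1 = 1.049×10^-20 J.
f = ΔE/h = 1.049×10^-20/6.63×10^-34 = 1.58×10^13 Hz.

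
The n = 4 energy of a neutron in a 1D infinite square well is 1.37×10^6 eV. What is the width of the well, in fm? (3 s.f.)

From E_n = n²h²/(8m_nL²), L = n·h/√(8m_nE_n).
E_4 = 1.37×10^6 eV = 2.195×10^-13 J, so L = 4·6.626×10^-34/√(8·1.675×10^-27·2.195×10^-13) = 4.89×10^-14 m = 48.9 fm.

L = 48.9 fm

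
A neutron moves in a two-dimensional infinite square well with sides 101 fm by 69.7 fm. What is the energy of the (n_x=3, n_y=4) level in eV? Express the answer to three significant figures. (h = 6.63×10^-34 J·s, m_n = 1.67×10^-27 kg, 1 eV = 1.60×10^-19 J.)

E = 8.59×10^5 eV

For a 2D rectangular well E = (h²/8m_n)·Σ n_i²/L_i² = (6.63×10^-34)²/(8·1.67×10^-27) · [3²/(101 fm)² + 4²/(69.7 fm)²].
Evaluating gives E = 1.374×10^-13 J = 8.59×10^5 eV.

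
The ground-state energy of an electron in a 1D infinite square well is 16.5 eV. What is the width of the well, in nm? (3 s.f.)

L = 0.151 nm

From E_n = n²h²/(8m_eL²), L = n·h/√(8m_eE_n).
E_1 = 16.5 eV = 2.643×10^-18 J, so L = 1·6.626×10^-34/√(8·9.109×10^-31·2.643×10^-18) = 1.51×10^-10 m = 0.151 nm.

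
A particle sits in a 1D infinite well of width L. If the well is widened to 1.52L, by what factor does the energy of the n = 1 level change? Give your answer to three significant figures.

E_n ∝ 1/L², so the energy scales by 1/1.52² = 0.433.

0.433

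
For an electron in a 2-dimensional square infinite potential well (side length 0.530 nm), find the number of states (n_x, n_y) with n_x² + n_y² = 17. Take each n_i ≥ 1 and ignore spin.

degeneracy = 2

The level has n_x² + n_y² = 17. The ordered positive-integer solutions are (1, 4), (4, 1).
That gives 2 states.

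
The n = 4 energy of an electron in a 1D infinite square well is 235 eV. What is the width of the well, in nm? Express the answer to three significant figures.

L = 0.160 nm

From E_n = n²h²/(8m_eL²), L = n·h/√(8m_eE_n).
E_4 = 235 eV = 3.765×10^-17 J, so L = 4·6.626×10^-34/√(8·9.109×10^-31·3.765×10^-17) = 1.60×10^-10 m = 0.160 nm.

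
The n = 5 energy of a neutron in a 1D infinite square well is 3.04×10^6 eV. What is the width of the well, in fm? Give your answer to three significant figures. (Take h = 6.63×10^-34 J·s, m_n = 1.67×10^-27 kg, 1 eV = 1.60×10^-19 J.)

L = 41.1 fm

From E_n = n²h²/(8m_nL²), L = n·h/√(8m_nE_n).
E_5 = 3.04×10^6 eV = 4.864×10^-13 J, so L = 5·6.63×10^-34/√(8·1.67×10^-27·4.864×10^-13) = 4.11×10^-14 m = 41.1 fm.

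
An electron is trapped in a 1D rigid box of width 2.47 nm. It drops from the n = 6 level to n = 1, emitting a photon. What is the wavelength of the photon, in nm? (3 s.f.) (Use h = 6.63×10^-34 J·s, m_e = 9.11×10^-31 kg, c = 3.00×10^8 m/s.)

E_1 = h²/(8m_eL²) = 9.886×10^-21 J, so ΔE = (6² − 1²)E_1 = 3.460×10^-19 J.
λ = hc/ΔE = (6.63×10^-34·3.00×10^8)/3.460×10^-19 = 5.75×10^-7 m = 575 nm.

λ = 575 nm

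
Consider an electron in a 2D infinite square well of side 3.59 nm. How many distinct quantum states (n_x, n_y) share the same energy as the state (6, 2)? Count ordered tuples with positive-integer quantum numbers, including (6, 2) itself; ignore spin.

degeneracy = 2

The level has n_x² + n_y² = 40. The ordered positive-integer solutions are (2, 6), (6, 2).
That gives 2 states.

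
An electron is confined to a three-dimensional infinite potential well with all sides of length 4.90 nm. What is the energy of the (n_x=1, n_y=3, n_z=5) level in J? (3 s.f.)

For a 3D rectangular well E = (h²/8m_e)·Σ n_i²/L_i² = (6.626×10^-34)²/(8·9.109×10^-31) · [1²/(4.90 nm)² + 3²/(4.90 nm)² + 5²/(4.90 nm)²].
Evaluating gives E = 8.78×10^-20 J.

E = 8.78×10^-20 J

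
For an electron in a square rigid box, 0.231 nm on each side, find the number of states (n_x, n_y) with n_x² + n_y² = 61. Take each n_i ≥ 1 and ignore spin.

The level has n_x² + n_y² = 61. The ordered positive-integer solutions are (5, 6), (6, 5).
That gives 2 states.

degeneracy = 2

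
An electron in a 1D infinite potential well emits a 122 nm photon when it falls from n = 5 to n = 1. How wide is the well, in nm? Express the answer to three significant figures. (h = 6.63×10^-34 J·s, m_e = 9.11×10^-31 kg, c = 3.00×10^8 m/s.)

L = 0.942 nm

The photon carries ΔE = hc/λ = 6.63×10^-34·3.00×10^8/1.22×10^-7 m = 1.630×10^-18 J.
Since ΔE = (5² − 1²)E_1, E_1 = 6.792×10^-20 J, and L = h/√(8m_eE_1) = 9.42×10^-10 m = 0.942 nm.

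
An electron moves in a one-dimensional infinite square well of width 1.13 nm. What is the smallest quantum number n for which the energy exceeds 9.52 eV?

n = 6

E_1 = h²/(8m_eL²) = 4.718×10^-20 J = 0.2945 eV.
Need n² > 9.52/0.2945 = 32.33, i.e. n > 5.686.
The smallest integer satisfying this is n = 6.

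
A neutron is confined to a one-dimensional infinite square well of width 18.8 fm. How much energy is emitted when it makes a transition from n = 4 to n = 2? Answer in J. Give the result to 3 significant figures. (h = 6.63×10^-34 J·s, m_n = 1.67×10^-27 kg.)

E_1 = h²/(8m_nL²) = 9.309×10^-14 J.
|ΔE| = |4² − 2²|·E_1 = 12·9.309×10^-14 J = 1.12×10^-12 J.

|ΔE| = 1.12×10^-12 J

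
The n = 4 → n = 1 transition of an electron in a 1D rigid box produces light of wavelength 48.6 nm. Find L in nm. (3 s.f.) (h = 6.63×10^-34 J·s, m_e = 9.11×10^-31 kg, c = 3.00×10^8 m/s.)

L = 0.470 nm

The photon carries ΔE = hc/λ = 6.63×10^-34·3.00×10^8/4.86×10^-8 m = 4.093×10^-18 J.
Since ΔE = (4² − 1²)E_1, E_1 = 2.729×10^-19 J, and L = h/√(8m_eE_1) = 4.70×10^-10 m = 0.470 nm.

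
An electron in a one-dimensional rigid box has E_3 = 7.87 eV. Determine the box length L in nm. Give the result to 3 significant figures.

L = 0.656 nm

From E_n = n²h²/(8m_eL²), L = n·h/√(8m_eE_n).
E_3 = 7.87 eV = 1.261×10^-18 J, so L = 3·6.626×10^-34/√(8·9.109×10^-31·1.261×10^-18) = 6.56×10^-10 m = 0.656 nm.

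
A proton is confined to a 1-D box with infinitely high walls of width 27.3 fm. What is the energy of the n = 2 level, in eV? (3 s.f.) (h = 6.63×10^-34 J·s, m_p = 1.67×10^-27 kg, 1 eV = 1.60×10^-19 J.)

For an infinite well E_n = n²h²/(8m_pL²), so E_1 = h²/(8m_pL²) = (6.63×10^-34)²/(8·1.67×10^-27·(2.73×10^-14 m)²) = 4.415×10^-14 J.
Then E_2 = 2²·E_1 = 4·4.415×10^-14 J = 1.766×10^-13 J.
Converting, E_2 = 1.766×10^-13 J / (1.60×10^-19 J/eV) = 1.10×10^6 eV.

E_2 = 1.10×10^6 eV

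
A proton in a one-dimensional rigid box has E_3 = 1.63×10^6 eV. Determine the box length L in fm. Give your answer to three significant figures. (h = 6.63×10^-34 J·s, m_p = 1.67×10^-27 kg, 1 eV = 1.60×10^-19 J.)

From E_n = n²h²/(8m_pL²), L = n·h/√(8m_pE_n).
E_3 = 1.63×10^6 eV = 2.608×10^-13 J, so L = 3·6.63×10^-34/√(8·1.67×10^-27·2.608×10^-13) = 3.37×10^-14 m = 33.7 fm.

L = 33.7 fm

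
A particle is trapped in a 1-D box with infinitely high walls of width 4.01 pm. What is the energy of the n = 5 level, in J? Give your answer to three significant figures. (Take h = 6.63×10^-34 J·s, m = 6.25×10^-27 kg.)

For an infinite well E_n = n²h²/(8mL²), so E_1 = h²/(8mL²) = (6.63×10^-34)²/(8·6.25×10^-27·(4.01×10^-12 m)²) = 5.467×10^-19 J.
Then E_5 = 5²·E_1 = 25·5.467×10^-19 J = 1.37×10^-17 J.

E_5 = 1.37×10^-17 J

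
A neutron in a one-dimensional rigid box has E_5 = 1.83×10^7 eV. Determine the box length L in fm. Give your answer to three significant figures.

From E_n = n²h²/(8m_nL²), L = n·h/√(8m_nE_n).
E_5 = 1.83×10^7 eV = 2.932×10^-12 J, so L = 5·6.626×10^-34/√(8·1.675×10^-27·2.932×10^-12) = 1.67×10^-14 m = 16.7 fm.

L = 16.7 fm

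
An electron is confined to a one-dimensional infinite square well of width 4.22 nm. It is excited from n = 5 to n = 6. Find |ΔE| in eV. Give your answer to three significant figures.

E_1 = h²/(8m_eL²) = 3.383×10^-21 J.
|ΔE| = |5² − 6²|·E_1 = 11·3.383×10^-21 J = 3.721×10^-20 J = 0.232 eV.

|ΔE| = 0.232 eV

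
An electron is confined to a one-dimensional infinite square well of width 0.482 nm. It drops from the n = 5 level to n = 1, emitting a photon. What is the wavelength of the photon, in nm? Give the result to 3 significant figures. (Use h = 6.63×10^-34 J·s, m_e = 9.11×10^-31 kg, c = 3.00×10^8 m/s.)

λ = 31.9 nm

E_1 = h²/(8m_eL²) = 2.596×10^-19 J, so ΔE = (5² − 1²)E_1 = 6.230×10^-18 J.
λ = hc/ΔE = (6.63×10^-34·3.00×10^8)/6.230×10^-18 = 3.19×10^-8 m = 31.9 nm.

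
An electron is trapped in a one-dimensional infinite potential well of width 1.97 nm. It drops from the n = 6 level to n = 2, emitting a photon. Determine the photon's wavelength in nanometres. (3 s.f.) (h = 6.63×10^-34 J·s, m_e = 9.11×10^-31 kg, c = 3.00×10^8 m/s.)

λ = 400 nm

E_1 = h²/(8m_eL²) = 1.554×10^-20 J, so ΔE = (6² − 2²)E_1 = 4.973×10^-19 J.
λ = hc/ΔE = (6.63×10^-34·3.00×10^8)/4.973×10^-19 = 4.00×10^-7 m = 400 nm.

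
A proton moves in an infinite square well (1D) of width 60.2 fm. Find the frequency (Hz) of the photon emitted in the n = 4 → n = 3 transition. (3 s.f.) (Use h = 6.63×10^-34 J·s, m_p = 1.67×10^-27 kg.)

f = 9.59×10^19 Hz

E_1 = h²/(8m_pL²) = 9.079×10^-15 J and ΔE = (4² − 3²)E_1 = 6.355×10^-14 J.
f = ΔE/h = 6.355×10^-14/6.63×10^-34 = 9.59×10^19 Hz.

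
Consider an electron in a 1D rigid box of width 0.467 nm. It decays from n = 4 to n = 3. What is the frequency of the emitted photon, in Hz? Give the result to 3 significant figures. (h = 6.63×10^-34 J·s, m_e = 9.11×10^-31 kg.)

f = 2.92×10^15 Hz

E_1 = h²/(8m_eL²) = 2.766×10^-19 J and ΔE = (4² − 3²)E_1 = 1.936×10^-18 J.
f = ΔE/h = 1.936×10^-18/6.63×10^-34 = 2.92×10^15 Hz.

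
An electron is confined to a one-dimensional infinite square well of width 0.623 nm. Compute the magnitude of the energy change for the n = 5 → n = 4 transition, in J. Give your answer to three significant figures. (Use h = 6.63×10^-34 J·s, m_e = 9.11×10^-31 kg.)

E_1 = h²/(8m_eL²) = 1.554×10^-19 J.
|ΔE| = |5² − 4²|·E_1 = 9·1.554×10^-19 J = 1.40×10^-18 J.

|ΔE| = 1.40×10^-18 J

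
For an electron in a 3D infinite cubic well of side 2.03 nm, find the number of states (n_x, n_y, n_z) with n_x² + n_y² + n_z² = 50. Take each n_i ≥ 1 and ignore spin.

degeneracy = 6

The level has n_x² + n_y² + n_z² = 50. The ordered positive-integer solutions are (3, 4, 5), (3, 5, 4), (4, 3, 5), (4, 5, 3), (5, 3, 4), (5, 4, 3).
That gives 6 states.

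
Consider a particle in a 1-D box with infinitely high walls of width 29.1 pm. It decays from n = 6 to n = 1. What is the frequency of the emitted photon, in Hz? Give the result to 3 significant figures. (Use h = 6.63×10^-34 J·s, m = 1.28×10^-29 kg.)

f = 2.68×10^17 Hz

E_1 = h²/(8mL²) = 5.069×10^-18 J and ΔE = (6² − 1²)E_1 = 1.774×10^-16 J.
f = ΔE/h = 1.774×10^-16/6.63×10^-34 = 2.68×10^17 Hz.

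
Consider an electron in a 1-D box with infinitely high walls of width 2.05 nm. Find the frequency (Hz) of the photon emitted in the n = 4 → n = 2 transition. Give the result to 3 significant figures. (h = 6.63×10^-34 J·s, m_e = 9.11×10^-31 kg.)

f = 2.60×10^14 Hz

E_1 = h²/(8m_eL²) = 1.435×10^-20 J and ΔE = (4² − 2²)E_1 = 1.722×10^-19 J.
f = ΔE/h = 1.722×10^-19/6.63×10^-34 = 2.60×10^14 Hz.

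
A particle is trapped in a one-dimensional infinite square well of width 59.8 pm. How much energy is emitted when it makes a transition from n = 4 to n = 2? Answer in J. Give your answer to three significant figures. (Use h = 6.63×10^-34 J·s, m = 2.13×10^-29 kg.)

|ΔE| = 8.66×10^-18 J

E_1 = h²/(8mL²) = 7.214×10^-19 J.
|ΔE| = |4² − 2²|·E_1 = 12·7.214×10^-19 J = 8.66×10^-18 J.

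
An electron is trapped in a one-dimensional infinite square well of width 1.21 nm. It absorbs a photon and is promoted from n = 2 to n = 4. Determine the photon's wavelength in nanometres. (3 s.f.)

E_1 = h²/(8m_eL²) = 4.115×10^-20 J, so ΔE = (4² − 2²)E_1 = 4.938×10^-19 J.
λ = hc/ΔE = (6.626×10^-34·2.998×10^8)/4.938×10^-19 = 4.02×10^-7 m = 402 nm.

λ = 402 nm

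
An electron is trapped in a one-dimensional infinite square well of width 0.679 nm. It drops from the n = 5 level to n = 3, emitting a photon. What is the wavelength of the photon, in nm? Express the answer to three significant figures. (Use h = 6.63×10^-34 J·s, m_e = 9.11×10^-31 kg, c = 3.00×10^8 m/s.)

E_1 = h²/(8m_eL²) = 1.308×10^-19 J, so ΔE = (5² − 3²)E_1 = 2.093×10^-18 J.
λ = hc/ΔE = (6.63×10^-34·3.00×10^8)/2.093×10^-18 = 9.50×10^-8 m = 95.0 nm.

λ = 95.0 nm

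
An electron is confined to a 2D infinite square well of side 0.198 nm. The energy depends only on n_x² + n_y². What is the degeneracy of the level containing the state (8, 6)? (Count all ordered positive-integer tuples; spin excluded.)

degeneracy = 2

The level has n_x² + n_y² = 100. The ordered positive-integer solutions are (6, 8), (8, 6).
That gives 2 states.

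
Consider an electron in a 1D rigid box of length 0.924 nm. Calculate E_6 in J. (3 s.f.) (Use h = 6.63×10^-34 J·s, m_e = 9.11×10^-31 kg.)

For an infinite well E_n = n²h²/(8m_eL²), so E_1 = h²/(8m_eL²) = (6.63×10^-34)²/(8·9.11×10^-31·(9.24×10^-10 m)²) = 7.064×10^-20 J.
Then E_6 = 6²·E_1 = 36·7.064×10^-20 J = 2.54×10^-18 J.

E_6 = 2.54×10^-18 J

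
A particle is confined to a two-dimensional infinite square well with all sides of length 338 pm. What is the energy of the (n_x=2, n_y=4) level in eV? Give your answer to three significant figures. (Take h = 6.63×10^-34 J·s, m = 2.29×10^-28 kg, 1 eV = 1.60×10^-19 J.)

For a 2D rectangular well E = (h²/8m)·Σ n_i²/L_i² = (6.63×10^-34)²/(8·2.29×10^-28) · [2²/(338 pm)² + 4²/(338 pm)²].
Evaluating gives E = 4.200×10^-20 J = 0.263 eV.

E = 0.263 eV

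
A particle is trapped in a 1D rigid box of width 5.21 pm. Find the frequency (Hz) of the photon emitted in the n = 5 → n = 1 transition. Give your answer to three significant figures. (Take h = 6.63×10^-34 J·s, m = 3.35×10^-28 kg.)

f = 2.19×10^17 Hz

E_1 = h²/(8mL²) = 6.043×10^-18 J and ΔE = (5² − 1²)E_1 = 1.450×10^-16 J.
f = ΔE/h = 1.450×10^-16/6.63×10^-34 = 2.19×10^17 Hz.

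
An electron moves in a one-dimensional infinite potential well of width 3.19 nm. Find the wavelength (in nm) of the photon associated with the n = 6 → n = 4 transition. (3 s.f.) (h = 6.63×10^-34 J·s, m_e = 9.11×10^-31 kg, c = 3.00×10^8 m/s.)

λ = 1.68×10^3 nm

E_1 = h²/(8m_eL²) = 5.927×10^-21 J, so ΔE = (6² − 4²)E_1 = 1.185×10^-19 J.
λ = hc/ΔE = (6.63×10^-34·3.00×10^8)/1.185×10^-19 = 1.68×10^-6 m = 1.68×10^3 nm.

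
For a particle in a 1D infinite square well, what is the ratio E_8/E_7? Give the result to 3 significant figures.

1.31

E_n ∝ n², so E_8/E_7 = 8²/7² = 64/49 = 1.31.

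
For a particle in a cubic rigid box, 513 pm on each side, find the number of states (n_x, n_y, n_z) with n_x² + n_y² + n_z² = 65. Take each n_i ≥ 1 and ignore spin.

degeneracy = 6

The level has n_x² + n_y² + n_z² = 65. The ordered positive-integer solutions are (2, 5, 6), (2, 6, 5), (5, 2, 6), (5, 6, 2), (6, 2, 5), (6, 5, 2).
That gives 6 states.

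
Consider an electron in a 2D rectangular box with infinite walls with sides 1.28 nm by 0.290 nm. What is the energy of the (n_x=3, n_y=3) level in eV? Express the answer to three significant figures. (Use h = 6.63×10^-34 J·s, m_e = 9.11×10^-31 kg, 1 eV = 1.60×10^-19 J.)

For a 2D rectangular well E = (h²/8m_e)·Σ n_i²/L_i² = (6.63×10^-34)²/(8·9.11×10^-31) · [3²/(1.28 nm)² + 3²/(0.290 nm)²].
Evaluating gives E = 6.786×10^-18 J = 42.4 eV.

E = 42.4 eV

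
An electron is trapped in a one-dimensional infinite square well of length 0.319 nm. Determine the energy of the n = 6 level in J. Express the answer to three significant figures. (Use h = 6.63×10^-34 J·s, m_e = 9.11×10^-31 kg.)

For an infinite well E_n = n²h²/(8m_eL²), so E_1 = h²/(8m_eL²) = (6.63×10^-34)²/(8·9.11×10^-31·(3.19×10^-10 m)²) = 5.927×10^-19 J.
Then E_6 = 6²·E_1 = 36·5.927×10^-19 J = 2.13×10^-17 J.

E_6 = 2.13×10^-17 J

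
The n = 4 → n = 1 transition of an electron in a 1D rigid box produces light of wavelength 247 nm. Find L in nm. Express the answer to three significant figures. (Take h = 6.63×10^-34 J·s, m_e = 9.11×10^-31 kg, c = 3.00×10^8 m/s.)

L = 1.06 nm

The photon carries ΔE = hc/λ = 6.63×10^-34·3.00×10^8/2.47×10^-7 m = 8.053×10^-19 J.
Since ΔE = (4² − 1²)E_1, E_1 = 5.369×10^-20 J, and L = h/√(8m_eE_1) = 1.06×10^-9 m = 1.06 nm.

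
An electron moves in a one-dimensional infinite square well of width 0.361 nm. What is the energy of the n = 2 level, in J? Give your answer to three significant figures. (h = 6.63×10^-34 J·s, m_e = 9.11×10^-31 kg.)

For an infinite well E_n = n²h²/(8m_eL²), so E_1 = h²/(8m_eL²) = (6.63×10^-34)²/(8·9.11×10^-31·(3.61×10^-10 m)²) = 4.628×10^-19 J.
Then E_2 = 2²·E_1 = 4·4.628×10^-19 J = 1.85×10^-18 J.

E_2 = 1.85×10^-18 J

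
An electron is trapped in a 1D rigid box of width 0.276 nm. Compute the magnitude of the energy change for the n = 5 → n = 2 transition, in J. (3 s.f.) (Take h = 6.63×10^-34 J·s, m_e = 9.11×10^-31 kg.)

|ΔE| = 1.66×10^-17 J

E_1 = h²/(8m_eL²) = 7.918×10^-19 J.
|ΔE| = |5² − 2²|·E_1 = 21·7.918×10^-19 J = 1.66×10^-17 J.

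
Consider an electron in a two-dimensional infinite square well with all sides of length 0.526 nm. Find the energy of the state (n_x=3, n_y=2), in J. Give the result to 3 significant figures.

E = 2.83×10^-18 J

For a 2D rectangular well E = (h²/8m_e)·Σ n_i²/L_i² = (6.626×10^-34)²/(8·9.109×10^-31) · [3²/(0.526 nm)² + 2²/(0.526 nm)²].
Evaluating gives E = 2.83×10^-18 J.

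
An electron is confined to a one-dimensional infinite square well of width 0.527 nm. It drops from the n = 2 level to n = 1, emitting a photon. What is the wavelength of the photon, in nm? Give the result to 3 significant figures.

E_1 = h²/(8m_eL²) = 2.169×10^-19 J, so ΔE = (2² − 1²)E_1 = 6.507×10^-19 J.
λ = hc/ΔE = (6.626×10^-34·2.998×10^8)/6.507×10^-19 = 3.05×10^-7 m = 305 nm.

λ = 305 nm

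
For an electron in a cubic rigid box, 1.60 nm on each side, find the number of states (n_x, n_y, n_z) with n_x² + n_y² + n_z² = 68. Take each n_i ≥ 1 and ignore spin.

degeneracy = 3

The level has n_x² + n_y² + n_z² = 68. The ordered positive-integer solutions are (4, 4, 6), (4, 6, 4), (6, 4, 4).
That gives 3 states.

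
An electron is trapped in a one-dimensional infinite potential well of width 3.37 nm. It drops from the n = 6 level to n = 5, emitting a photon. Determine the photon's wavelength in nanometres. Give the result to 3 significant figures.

E_1 = h²/(8m_eL²) = 5.305×10^-21 J, so ΔE = (6² − 5²)E_1 = 5.836×10^-20 J.
λ = hc/ΔE = (6.626×10^-34·2.998×10^8)/5.836×10^-20 = 3.40×10^-6 m = 3.40×10^3 nm.

λ = 3.40×10^3 nm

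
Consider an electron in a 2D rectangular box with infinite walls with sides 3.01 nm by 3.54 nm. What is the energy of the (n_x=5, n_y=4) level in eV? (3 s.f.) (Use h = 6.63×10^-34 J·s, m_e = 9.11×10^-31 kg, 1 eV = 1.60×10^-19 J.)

For a 2D rectangular well E = (h²/8m_e)·Σ n_i²/L_i² = (6.63×10^-34)²/(8·9.11×10^-31) · [5²/(3.01 nm)² + 4²/(3.54 nm)²].
Evaluating gives E = 2.434×10^-19 J = 1.52 eV.

E = 1.52 eV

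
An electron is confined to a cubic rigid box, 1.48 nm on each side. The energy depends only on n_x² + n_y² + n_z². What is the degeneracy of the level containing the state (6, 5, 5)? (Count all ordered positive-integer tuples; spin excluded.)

The level has n_x² + n_y² + n_z² = 86. The ordered positive-integer solutions are (1, 2, 9), (1, 6, 7), (1, 7, 6), (1, 9, 2), (2, 1, 9), (2, 9, 1), (5, 5, 6), (5, 6, 5), (6, 1, 7), (6, 5, 5), (6, 7, 1), (7, 1, 6), (7, 6, 1), (9, 1, 2), (9, 2, 1).
That gives 15 states.

degeneracy = 15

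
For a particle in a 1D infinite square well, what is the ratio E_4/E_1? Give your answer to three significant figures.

E_n ∝ n², so E_4/E_1 = 4²/1² = 16/1 = 16.0.

16.0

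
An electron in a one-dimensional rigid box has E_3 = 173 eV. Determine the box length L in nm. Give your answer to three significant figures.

From E_n = n²h²/(8m_eL²), L = n·h/√(8m_eE_n).
E_3 = 173 eV = 2.771×10^-17 J, so L = 3·6.626×10^-34/√(8·9.109×10^-31·2.771×10^-17) = 1.40×10^-10 m = 0.140 nm.

L = 0.140 nm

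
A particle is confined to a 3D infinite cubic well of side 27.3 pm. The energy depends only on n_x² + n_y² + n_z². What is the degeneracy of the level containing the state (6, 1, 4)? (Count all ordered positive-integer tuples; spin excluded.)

The level has n_x² + n_y² + n_z² = 53. The ordered positive-integer solutions are (1, 4, 6), (1, 6, 4), (4, 1, 6), (4, 6, 1), (6, 1, 4), (6, 4, 1).
That gives 6 states.

degeneracy = 6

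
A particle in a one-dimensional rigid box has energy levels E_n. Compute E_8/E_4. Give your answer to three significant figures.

4.00

E_n ∝ n², so E_8/E_4 = 8²/4² = 64/16 = 4.00.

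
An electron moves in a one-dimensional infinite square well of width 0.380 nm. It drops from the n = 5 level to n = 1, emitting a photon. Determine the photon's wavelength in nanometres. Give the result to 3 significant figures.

E_1 = h²/(8m_eL²) = 4.172×10^-19 J, so ΔE = (5² − 1²)E_1 = 1.001×10^-17 J.
λ = hc/ΔE = (6.626×10^-34·2.998×10^8)/1.001×10^-17 = 1.98×10^-8 m = 19.8 nm.

λ = 19.8 nm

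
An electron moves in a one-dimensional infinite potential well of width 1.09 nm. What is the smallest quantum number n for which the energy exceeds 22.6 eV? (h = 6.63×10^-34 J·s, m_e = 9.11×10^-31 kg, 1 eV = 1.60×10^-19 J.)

E_1 = h²/(8m_eL²) = 5.077×10^-20 J = 0.3173 eV.
Need n² > 22.6/0.3173 = 71.23, i.e. n > 8.440.
The smallest integer satisfying this is n = 9.

n = 9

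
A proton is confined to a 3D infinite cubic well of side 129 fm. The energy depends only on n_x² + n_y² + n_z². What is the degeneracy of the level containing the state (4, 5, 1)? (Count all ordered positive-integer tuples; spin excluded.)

degeneracy = 6

The level has n_x² + n_y² + n_z² = 42. The ordered positive-integer solutions are (1, 4, 5), (1, 5, 4), (4, 1, 5), (4, 5, 1), (5, 1, 4), (5, 4, 1).
That gives 6 states.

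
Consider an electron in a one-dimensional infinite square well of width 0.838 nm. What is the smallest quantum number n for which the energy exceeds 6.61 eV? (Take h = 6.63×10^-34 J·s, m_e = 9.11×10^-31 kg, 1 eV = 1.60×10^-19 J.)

n = 4

E_1 = h²/(8m_eL²) = 8.589×10^-20 J = 0.5368 eV.
Need n² > 6.61/0.5368 = 12.31, i.e. n > 3.509.
The smallest integer satisfying this is n = 4.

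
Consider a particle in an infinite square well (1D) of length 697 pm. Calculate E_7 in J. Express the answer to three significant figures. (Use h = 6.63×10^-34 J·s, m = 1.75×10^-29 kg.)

For an infinite well E_n = n²h²/(8mL²), so E_1 = h²/(8mL²) = (6.63×10^-34)²/(8·1.75×10^-29·(6.97×10^-10 m)²) = 6.463×10^-21 J.
Then E_7 = 7²·E_1 = 49·6.463×10^-21 J = 3.17×10^-19 J.

E_7 = 3.17×10^-19 J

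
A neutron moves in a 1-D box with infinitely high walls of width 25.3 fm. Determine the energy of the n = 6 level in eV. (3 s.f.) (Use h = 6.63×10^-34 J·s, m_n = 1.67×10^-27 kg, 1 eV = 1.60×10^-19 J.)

For an infinite well E_n = n²h²/(8m_nL²), so E_1 = h²/(8m_nL²) = (6.63×10^-34)²/(8·1.67×10^-27·(2.53×10^-14 m)²) = 5.140×10^-14 J.
Then E_6 = 6²·E_1 = 36·5.140×10^-14 J = 1.850×10^-12 J.
Converting, E_6 = 1.850×10^-12 J / (1.60×10^-19 J/eV) = 1.16×10^7 eV.

E_6 = 1.16×10^7 eV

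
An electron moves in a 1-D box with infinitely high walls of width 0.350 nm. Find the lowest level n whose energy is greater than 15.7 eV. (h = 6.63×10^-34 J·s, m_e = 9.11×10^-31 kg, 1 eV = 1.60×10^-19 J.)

n = 3

E_1 = h²/(8m_eL²) = 4.924×10^-19 J = 3.078 eV.
Need n² > 15.7/3.078 = 5.101, i.e. n > 2.259.
The smallest integer satisfying this is n = 3.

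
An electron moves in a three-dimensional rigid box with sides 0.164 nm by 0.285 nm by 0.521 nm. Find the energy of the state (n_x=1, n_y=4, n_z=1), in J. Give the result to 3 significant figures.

For a 3D rectangular well E = (h²/8m_e)·Σ n_i²/L_i² = (6.626×10^-34)²/(8·9.109×10^-31) · [1²/(0.164 nm)² + 4²/(0.285 nm)² + 1²/(0.521 nm)²].
Evaluating gives E = 1.43×10^-17 J.

E = 1.43×10^-17 J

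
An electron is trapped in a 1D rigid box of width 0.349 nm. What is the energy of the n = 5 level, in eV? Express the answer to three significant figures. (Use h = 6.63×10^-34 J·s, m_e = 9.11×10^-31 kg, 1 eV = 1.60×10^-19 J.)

For an infinite well E_n = n²h²/(8m_eL²), so E_1 = h²/(8m_eL²) = (6.63×10^-34)²/(8·9.11×10^-31·(3.49×10^-10 m)²) = 4.952×10^-19 J.
Then E_5 = 5²·E_1 = 25·4.952×10^-19 J = 1.238×10^-17 J.
Converting, E_5 = 1.238×10^-17 J / (1.60×10^-19 J/eV) = 77.4 eV.

E_5 = 77.4 eV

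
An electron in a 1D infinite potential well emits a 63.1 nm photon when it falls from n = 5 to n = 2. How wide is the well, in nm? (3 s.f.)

L = 0.634 nm

The photon carries ΔE = hc/λ = 6.626×10^-34·2.998×10^8/6.31×10^-8 m = 3.148×10^-18 J.
Since ΔE = (5² − 2²)E_1, E_1 = 1.499×10^-19 J, and L = h/√(8m_eE_1) = 6.34×10^-10 m = 0.634 nm.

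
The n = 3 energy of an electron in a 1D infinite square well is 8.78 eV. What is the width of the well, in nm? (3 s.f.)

L = 0.621 nm

From E_n = n²h²/(8m_eL²), L = n·h/√(8m_eE_n).
E_3 = 8.78 eV = 1.407×10^-18 J, so L = 3·6.626×10^-34/√(8·9.109×10^-31·1.407×10^-18) = 6.21×10^-10 m = 0.621 nm.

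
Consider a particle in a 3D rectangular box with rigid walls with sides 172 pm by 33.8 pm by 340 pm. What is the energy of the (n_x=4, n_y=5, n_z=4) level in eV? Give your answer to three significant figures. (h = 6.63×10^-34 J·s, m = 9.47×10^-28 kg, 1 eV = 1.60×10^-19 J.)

E = 8.18 eV

For a 3D rectangular well E = (h²/8m)·Σ n_i²/L_i² = (6.63×10^-34)²/(8·9.47×10^-28) · [4²/(172 pm)² + 5²/(33.8 pm)² + 4²/(340 pm)²].
Evaluating gives E = 1.309×10^-18 J = 8.18 eV.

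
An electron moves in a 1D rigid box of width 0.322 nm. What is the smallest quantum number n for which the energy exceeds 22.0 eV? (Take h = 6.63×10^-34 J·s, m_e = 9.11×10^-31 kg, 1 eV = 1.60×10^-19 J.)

n = 3

E_1 = h²/(8m_eL²) = 5.817×10^-19 J = 3.636 eV.
Need n² > 22.0/3.636 = 6.051, i.e. n > 2.460.
The smallest integer satisfying this is n = 3.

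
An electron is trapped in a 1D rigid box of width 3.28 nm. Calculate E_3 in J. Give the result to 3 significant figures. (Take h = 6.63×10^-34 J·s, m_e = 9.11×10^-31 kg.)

E_3 = 5.05×10^-20 J

For an infinite well E_n = n²h²/(8m_eL²), so E_1 = h²/(8m_eL²) = (6.63×10^-34)²/(8·9.11×10^-31·(3.28×10^-9 m)²) = 5.606×10^-21 J.
Then E_3 = 3²·E_1 = 9·5.606×10^-21 J = 5.05×10^-20 J.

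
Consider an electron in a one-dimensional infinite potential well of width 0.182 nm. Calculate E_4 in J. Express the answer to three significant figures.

E_4 = 2.91×10^-17 J

For an infinite well E_n = n²h²/(8m_eL²), so E_1 = h²/(8m_eL²) = (6.626×10^-34)²/(8·9.109×10^-31·(1.82×10^-10 m)²) = 1.819×10^-18 J.
Then E_4 = 4²·E_1 = 16·1.819×10^-18 J = 2.91×10^-17 J.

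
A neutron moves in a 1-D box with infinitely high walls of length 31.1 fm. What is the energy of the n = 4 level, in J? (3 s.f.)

E_4 = 5.42×10^-13 J

For an infinite well E_n = n²h²/(8m_nL²), so E_1 = h²/(8m_nL²) = (6.626×10^-34)²/(8·1.675×10^-27·(3.11×10^-14 m)²) = 3.387×10^-14 J.
Then E_4 = 4²·E_1 = 16·3.387×10^-14 J = 5.42×10^-13 J.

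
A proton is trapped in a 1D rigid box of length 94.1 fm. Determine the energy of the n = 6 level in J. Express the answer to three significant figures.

For an infinite well E_n = n²h²/(8m_pL²), so E_1 = h²/(8m_pL²) = (6.626×10^-34)²/(8·1.673×10^-27·(9.41×10^-14 m)²) = 3.705×10^-15 J.
Then E_6 = 6²·E_1 = 36·3.705×10^-15 J = 1.33×10^-13 J.

E_6 = 1.33×10^-13 J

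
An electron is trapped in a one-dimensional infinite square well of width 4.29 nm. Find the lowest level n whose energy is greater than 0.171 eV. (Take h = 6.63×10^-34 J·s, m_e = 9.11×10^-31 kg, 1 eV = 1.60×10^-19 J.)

E_1 = h²/(8m_eL²) = 3.277×10^-21 J = 0.02048 eV.
Need n² > 0.171/0.02048 = 8.350, i.e. n > 2.890.
The smallest integer satisfying this is n = 3.

n = 3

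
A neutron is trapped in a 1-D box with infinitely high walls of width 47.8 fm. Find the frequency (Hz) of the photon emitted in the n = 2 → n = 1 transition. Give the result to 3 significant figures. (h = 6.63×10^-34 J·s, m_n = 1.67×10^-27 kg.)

f = 6.52×10^19 Hz

E_1 = h²/(8m_nL²) = 1.440×10^-14 J and ΔE = (2² − 1²)E_1 = 4.320×10^-14 J.
f = ΔE/h = 4.320×10^-14/6.63×10^-34 = 6.52×10^19 Hz.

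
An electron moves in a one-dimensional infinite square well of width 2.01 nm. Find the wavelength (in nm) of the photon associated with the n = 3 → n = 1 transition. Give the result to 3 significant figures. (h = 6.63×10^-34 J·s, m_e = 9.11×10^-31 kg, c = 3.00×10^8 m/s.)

λ = 1.67×10^3 nm

E_1 = h²/(8m_eL²) = 1.493×10^-20 J, so ΔE = (3² − 1²)E_1 = 1.194×10^-19 J.
λ = hc/ΔE = (6.63×10^-34·3.00×10^8)/1.194×10^-19 = 1.67×10^-6 m = 1.67×10^3 nm.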